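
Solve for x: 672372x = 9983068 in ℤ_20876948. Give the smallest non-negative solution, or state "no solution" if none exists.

First find gcd(672372, 20876948):
20876948 = 31×672372 + 33416
672372 = 20×33416 + 4052
33416 = 8×4052 + 1000
4052 = 4×1000 + 52
1000 = 19×52 + 12
52 = 4×12 + 4
12 = 3×4 + 0
gcd = 4 and 4 | 9983068, so solutions exist. Divide through by 4: 168093x ≡ 2495767 (mod 5219237).
Now find 168093⁻¹ mod 5219237:
5219237 = 31×168093 + 8354
168093 = 20×8354 + 1013
8354 = 8×1013 + 250
1013 = 4×250 + 13
250 = 19×13 + 3
13 = 4×3 + 1
3 = 3×1 + 0
Back-substitute:
1 = 13 − 4·3
1 = −4·250 + 77·13
1 = 77·1013 − 312·250
1 = −312·8354 + 2573·1013
1 = 2573·168093 − 51772·8354
1 = −51772·5219237 + 1607505·168093
So 168093⁻¹ ≡ 1607505 (mod 5219237).
Then x ≡ 1607505·2495767 ≡ 3518753 (mod 5219237); the smallest non-negative solution is x = 3518753.

3518753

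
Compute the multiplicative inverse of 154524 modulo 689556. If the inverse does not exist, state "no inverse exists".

no inverse exists

Compute gcd(154524, 689556):
689556 = 4*154524 + 71460
154524 = 2*71460 + 11604
71460 = 6*11604 + 1836
11604 = 6*1836 + 588
1836 = 3*588 + 72
588 = 8*72 + 12
72 = 6*12 + 0
The gcd is 12, not 1, hence no inverse exists.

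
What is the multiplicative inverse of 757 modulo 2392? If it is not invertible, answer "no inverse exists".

1621

gcd(2392, 757) by repeated division:
2392 = 3*757 + 121
757 = 6*121 + 31
121 = 3*31 + 28
31 = 1*28 + 3
28 = 9*3 + 1
3 = 3*1 + 0
Since gcd(757, 2392) = 1, back-substitute to write 1 as a combination:
1 = 28 − 9·3
1 = −9·31 + 10·28
1 = 10·121 − 39·31
1 = −39·757 + 244·121
1 = 244·2392 − 771·757
So 757·(-771) ≡ 1 (mod 2392), and -771 ≡ 1621 (mod 2392).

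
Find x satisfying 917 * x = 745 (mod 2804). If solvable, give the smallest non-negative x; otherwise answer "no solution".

1545

First find gcd(917, 2804):
2804 = 3×917 + 53
917 = 17×53 + 16
53 = 3×16 + 5
16 = 3×5 + 1
5 = 5×1 + 0
gcd = 1, so a unique solution mod 2804 exists.
Back-substitute for the Bézout coefficients:
1 = 16 − 3·5
1 = −3·53 + 10·16
1 = 10·917 − 173·53
1 = −173·2804 + 529·917
So 917·(529) ≡ 1 (mod 2804), giving 917⁻¹ ≡ 529.
x ≡ 917⁻¹·745 ≡ 529·745 ≡ 1545 (mod 2804).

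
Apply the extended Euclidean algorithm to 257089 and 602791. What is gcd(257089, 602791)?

Apply Euclid's algorithm to 602791 and 257089:
602791 = 2×257089 + 88613
257089 = 2×88613 + 79863
88613 = 1×79863 + 8750
79863 = 9×8750 + 1113
8750 = 7×1113 + 959
1113 = 1×959 + 154
959 = 6×154 + 35
154 = 4×35 + 14
35 = 2×14 + 7
14 = 2×7 + 0
gcd(257089, 602791) = 7.
Express as a combination:
7 = 35 − 2·14
7 = −2·154 + 9·35
7 = 9·959 − 56·154
7 = −56·1113 + 65·959
7 = 65·8750 − 511·1113
7 = −511·79863 + 4664·8750
7 = 4664·88613 − 5175·79863
7 = −5175·257089 + 15014·88613
7 = 15014·602791 − 35203·257089
So 7 = (15014)·602791 + (-35203)·257089.

7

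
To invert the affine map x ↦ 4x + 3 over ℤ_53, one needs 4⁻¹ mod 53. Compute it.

40

gcd(53, 4) by repeated division:
53 = 13×4 + 1
4 = 4×1 + 0
The gcd is 1. Working backward:
1 = 53 − 13·4
So 4·(-13) ≡ 1 (mod 53), and -13 ≡ 40 (mod 53).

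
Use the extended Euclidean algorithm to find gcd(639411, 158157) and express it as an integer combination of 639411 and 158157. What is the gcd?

Apply Euclid's algorithm to 639411 and 158157:
639411 = 4·158157 + 6783
158157 = 23·6783 + 2148
6783 = 3·2148 + 339
2148 = 6·339 + 114
339 = 2·114 + 111
114 = 1·111 + 3
111 = 37·3 + 0
gcd(639411, 158157) = 3.
Back-substituting:
3 = 114 − 111
3 = −339 + 3·114
3 = 3·2148 − 19·339
3 = −19·6783 + 60·2148
3 = 60·158157 − 1399·6783
3 = −1399·639411 + 5656·158157
So 3 = (-1399)·639411 + (5656)·158157.

3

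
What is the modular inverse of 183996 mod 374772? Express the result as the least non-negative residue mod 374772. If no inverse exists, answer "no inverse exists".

Euclidean algorithm on 374772, 183996:
374772 = 2*183996 + 6780
183996 = 27*6780 + 936
6780 = 7*936 + 228
936 = 4*228 + 24
228 = 9*24 + 12
24 = 2*12 + 0
The gcd is 12, not 1, hence no inverse exists.

no inverse exists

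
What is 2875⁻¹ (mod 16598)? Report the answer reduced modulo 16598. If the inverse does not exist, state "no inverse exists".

2673

gcd(16598, 2875) by repeated division:
16598 = 5*2875 + 2223
2875 = 1*2223 + 652
2223 = 3*652 + 267
652 = 2*267 + 118
267 = 2*118 + 31
118 = 3*31 + 25
31 = 1*25 + 6
25 = 4*6 + 1
6 = 6*1 + 0
The gcd is 1. Working backward:
1 = 25 − 4·6
1 = −4·31 + 5·25
1 = 5·118 − 19·31
1 = −19·267 + 43·118
1 = 43·652 − 105·267
1 = −105·2223 + 358·652
1 = 358·2875 − 463·2223
1 = −463·16598 + 2673·2875
So 2875·2673 ≡ 1 (mod 16598).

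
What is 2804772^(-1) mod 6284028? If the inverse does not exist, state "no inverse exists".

no inverse exists

Euclidean algorithm on 6284028, 2804772:
6284028 = 2·2804772 + 674484
2804772 = 4·674484 + 106836
674484 = 6·106836 + 33468
106836 = 3·33468 + 6432
33468 = 5·6432 + 1308
6432 = 4·1308 + 1200
1308 = 1·1200 + 108
1200 = 11·108 + 12
108 = 9·12 + 0
Since gcd = 12 > 1, 2804772 is not a unit mod 6284028.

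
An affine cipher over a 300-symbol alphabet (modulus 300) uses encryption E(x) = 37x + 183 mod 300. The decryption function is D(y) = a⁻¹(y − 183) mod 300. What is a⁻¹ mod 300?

73

Apply the Euclidean algorithm to 300 and 37:
300 = 8*37 + 4
37 = 9*4 + 1
4 = 4*1 + 0
Since gcd(37, 300) = 1, back-substitute to write 1 as a combination:
1 = 37 − 9·4
1 = −9·300 + 73·37
So 37·73 ≡ 1 (mod 300).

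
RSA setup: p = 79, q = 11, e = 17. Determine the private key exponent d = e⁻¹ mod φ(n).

φ(n) = (p−1)(q−1) = 78·10 = 780.
Need d with 17·d ≡ 1 (mod 780). Apply the extended Euclidean algorithm:
780 = 45*17 + 15
17 = 1*15 + 2
15 = 7*2 + 1
2 = 2*1 + 0
Back-substitute:
1 = 15 − 7·2
1 = −7·17 + 8·15
1 = 8·780 − 367·17
So 17·(-367) ≡ 1 (mod 780), hence d ≡ -367 ≡ 413 (mod 780).

413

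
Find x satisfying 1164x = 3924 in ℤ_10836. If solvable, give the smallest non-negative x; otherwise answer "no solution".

534

First find gcd(1164, 10836):
10836 = 9×1164 + 360
1164 = 3×360 + 84
360 = 4×84 + 24
84 = 3×24 + 12
24 = 2×12 + 0
gcd = 12 and 12 | 3924, so solutions exist. Divide through by 12: 97x ≡ 327 (mod 903).
Now find 97⁻¹ mod 903:
903 = 9*97 + 30
97 = 3*30 + 7
30 = 4*7 + 2
7 = 3*2 + 1
2 = 2*1 + 0
Back-substitute:
1 = 7 − 3·2
1 = −3·30 + 13·7
1 = 13·97 − 42·30
1 = −42·903 + 391·97
So 97⁻¹ ≡ 391 (mod 903).
Then x ≡ 391·327 ≡ 534 (mod 903); the smallest non-negative solution is x = 534.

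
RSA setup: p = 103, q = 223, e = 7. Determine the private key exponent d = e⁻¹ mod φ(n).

3235

φ(n) = (p−1)(q−1) = 102·222 = 22644.
Need d with 7·d ≡ 1 (mod 22644). Apply the extended Euclidean algorithm:
22644 = 3234·7 + 6
7 = 1·6 + 1
6 = 6·1 + 0
Back-substitute:
1 = 7 − 6
1 = −22644 + 3235·7
So 7·3235 ≡ 1 (mod 22644), hence d = 3235.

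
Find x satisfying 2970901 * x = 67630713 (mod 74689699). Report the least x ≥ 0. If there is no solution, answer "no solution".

First find gcd(2970901, 74689699):
74689699 = 25×2970901 + 417174
2970901 = 7×417174 + 50683
417174 = 8×50683 + 11710
50683 = 4×11710 + 3843
11710 = 3×3843 + 181
3843 = 21×181 + 42
181 = 4×42 + 13
42 = 3×13 + 3
13 = 4×3 + 1
3 = 3×1 + 0
gcd = 1, so a unique solution mod 74689699 exists.
Back-substitute for the Bézout coefficients:
1 = 13 − 4·3
1 = −4·42 + 13·13
1 = 13·181 − 56·42
1 = −56·3843 + 1189·181
1 = 1189·11710 − 3623·3843
1 = −3623·50683 + 15681·11710
1 = 15681·417174 − 129071·50683
1 = −129071·2970901 + 919178·417174
1 = 919178·74689699 − 23108521·2970901
So 2970901·(-23108521) ≡ 1 (mod 74689699), giving 2970901⁻¹ ≡ 51581178.
x ≡ 2970901⁻¹·67630713 ≡ 51581178·67630713 ≡ 50155211 (mod 74689699).

50155211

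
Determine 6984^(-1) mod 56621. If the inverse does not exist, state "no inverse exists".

19806

gcd(56621, 6984) by repeated division:
56621 = 8*6984 + 749
6984 = 9*749 + 243
749 = 3*243 + 20
243 = 12*20 + 3
20 = 6*3 + 2
3 = 1*2 + 1
2 = 2*1 + 0
The gcd is 1. Working backward:
1 = 3 − 2
1 = −20 + 7·3
1 = 7·243 − 85·20
1 = −85·749 + 262·243
1 = 262·6984 − 2443·749
1 = −2443·56621 + 19806·6984
So 6984·19806 ≡ 1 (mod 56621).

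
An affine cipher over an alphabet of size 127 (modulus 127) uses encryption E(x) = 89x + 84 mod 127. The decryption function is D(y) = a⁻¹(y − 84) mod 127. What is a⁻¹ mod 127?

Apply the Euclidean algorithm to 127 and 89:
127 = 1*89 + 38
89 = 2*38 + 13
38 = 2*13 + 12
13 = 1*12 + 1
12 = 12*1 + 0
Since gcd(89, 127) = 1, back-substitute to write 1 as a combination:
1 = 13 − 12
1 = −38 + 3·13
1 = 3·89 − 7·38
1 = −7·127 + 10·89
So 89·10 ≡ 1 (mod 127).

10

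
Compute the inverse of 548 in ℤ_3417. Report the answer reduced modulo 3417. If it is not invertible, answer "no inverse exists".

3311

gcd(3417, 548) by repeated division:
3417 = 6×548 + 129
548 = 4×129 + 32
129 = 4×32 + 1
32 = 32×1 + 0
Since gcd(548, 3417) = 1, back-substitute to write 1 as a combination:
1 = 129 − 4·32
1 = −4·548 + 17·129
1 = 17·3417 − 106·548
So 548·(-106) ≡ 1 (mod 3417), and -106 ≡ 3311 (mod 3417).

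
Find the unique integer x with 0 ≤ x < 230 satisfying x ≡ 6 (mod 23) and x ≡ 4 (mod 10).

144

Write x = 6 + 23·k. Then 23·k ≡ 4 − 6 ≡ 8 (mod 10).
Need 23⁻¹ mod 10. Extended Euclid on (10, 3):
10 = 3×3 + 1
3 = 3×1 + 0
Back-substitute:
1 = 10 − 3·3
23⁻¹ ≡ 7 (mod 10), so k ≡ 7·8 ≡ 6 (mod 10).
x = 6 + 23·6 = 144.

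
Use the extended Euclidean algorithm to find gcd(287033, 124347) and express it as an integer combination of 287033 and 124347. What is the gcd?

1

Euclidean algorithm:
287033 = 2×124347 + 38339
124347 = 3×38339 + 9330
38339 = 4×9330 + 1019
9330 = 9×1019 + 159
1019 = 6×159 + 65
159 = 2×65 + 29
65 = 2×29 + 7
29 = 4×7 + 1
7 = 7×1 + 0
gcd(287033, 124347) = 1.
Back-substituting:
1 = 29 − 4·7
1 = −4·65 + 9·29
1 = 9·159 − 22·65
1 = −22·1019 + 141·159
1 = 141·9330 − 1291·1019
1 = −1291·38339 + 5305·9330
1 = 5305·124347 − 17206·38339
1 = −17206·287033 + 39717·124347
So 1 = (-17206)·287033 + (39717)·124347.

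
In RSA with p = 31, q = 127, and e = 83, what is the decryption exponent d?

φ(n) = (p−1)(q−1) = 30·126 = 3780.
Need d with 83·d ≡ 1 (mod 3780). Apply the extended Euclidean algorithm:
3780 = 45×83 + 45
83 = 1×45 + 38
45 = 1×38 + 7
38 = 5×7 + 3
7 = 2×3 + 1
3 = 3×1 + 0
Back-substitute:
1 = 7 − 2·3
1 = −2·38 + 11·7
1 = 11·45 − 13·38
1 = −13·83 + 24·45
1 = 24·3780 − 1093·83
So 83·(-1093) ≡ 1 (mod 3780), hence d ≡ -1093 ≡ 2687 (mod 3780).

2687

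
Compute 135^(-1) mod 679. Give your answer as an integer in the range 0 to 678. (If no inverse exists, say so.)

Extended Euclidean algorithm:
679 = 5*135 + 4
135 = 33*4 + 3
4 = 1*3 + 1
3 = 3*1 + 0
The gcd is 1. Working backward:
1 = 4 − 3
1 = −135 + 34·4
1 = 34·679 − 171·135
So 135·(-171) ≡ 1 (mod 679), and -171 ≡ 508 (mod 679).

508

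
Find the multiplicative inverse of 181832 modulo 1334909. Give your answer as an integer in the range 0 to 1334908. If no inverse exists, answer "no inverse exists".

303018

Apply the Euclidean algorithm to 1334909 and 181832:
1334909 = 7*181832 + 62085
181832 = 2*62085 + 57662
62085 = 1*57662 + 4423
57662 = 13*4423 + 163
4423 = 27*163 + 22
163 = 7*22 + 9
22 = 2*9 + 4
9 = 2*4 + 1
4 = 4*1 + 0
gcd = 1, so the inverse exists. Back-substitute:
1 = 9 − 2·4
1 = −2·22 + 5·9
1 = 5·163 − 37·22
1 = −37·4423 + 1004·163
1 = 1004·57662 − 13089·4423
1 = −13089·62085 + 14093·57662
1 = 14093·181832 − 41275·62085
1 = −41275·1334909 + 303018·181832
So 181832·303018 ≡ 1 (mod 1334909).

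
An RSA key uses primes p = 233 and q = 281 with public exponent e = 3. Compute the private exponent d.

φ(n) = (p−1)(q−1) = 232·280 = 64960.
Need d with 3·d ≡ 1 (mod 64960). Apply the extended Euclidean algorithm:
64960 = 21653·3 + 1
3 = 3·1 + 0
Back-substitute:
1 = 64960 − 21653·3
So 3·(-21653) ≡ 1 (mod 64960), hence d ≡ -21653 ≡ 43307 (mod 64960).

43307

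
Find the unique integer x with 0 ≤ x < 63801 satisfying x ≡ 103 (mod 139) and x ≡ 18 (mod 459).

Write x = 103 + 139·k. Then 139·k ≡ 18 − 103 ≡ 374 (mod 459).
Need 139⁻¹ mod 459. Extended Euclid on (459, 139):
459 = 3*139 + 42
139 = 3*42 + 13
42 = 3*13 + 3
13 = 4*3 + 1
3 = 3*1 + 0
Back-substitute:
1 = 13 − 4·3
1 = −4·42 + 13·13
1 = 13·139 − 43·42
1 = −43·459 + 142·139
139⁻¹ ≡ 142 (mod 459), so k ≡ 142·374 ≡ 323 (mod 459).
x = 103 + 139·323 = 45000.

45000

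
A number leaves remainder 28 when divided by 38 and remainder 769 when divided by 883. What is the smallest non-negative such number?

Write x = 28 + 38·k. Then 38·k ≡ 769 − 28 ≡ 741 (mod 883).
Need 38⁻¹ mod 883. Extended Euclid on (883, 38):
883 = 23*38 + 9
38 = 4*9 + 2
9 = 4*2 + 1
2 = 2*1 + 0
Back-substitute:
1 = 9 − 4·2
1 = −4·38 + 17·9
1 = 17·883 − 395·38
38⁻¹ ≡ 488 (mod 883), so k ≡ 488·741 ≡ 461 (mod 883).
x = 28 + 38·461 = 17546.

17546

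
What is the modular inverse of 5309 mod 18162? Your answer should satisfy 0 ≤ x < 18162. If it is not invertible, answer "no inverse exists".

gcd(18162, 5309) by repeated division:
18162 = 3×5309 + 2235
5309 = 2×2235 + 839
2235 = 2×839 + 557
839 = 1×557 + 282
557 = 1×282 + 275
282 = 1×275 + 7
275 = 39×7 + 2
7 = 3×2 + 1
2 = 2×1 + 0
gcd = 1, so the inverse exists. Back-substitute:
1 = 7 − 3·2
1 = −3·275 + 118·7
1 = 118·282 − 121·275
1 = −121·557 + 239·282
1 = 239·839 − 360·557
1 = −360·2235 + 959·839
1 = 959·5309 − 2278·2235
1 = −2278·18162 + 7793·5309
So 5309·7793 ≡ 1 (mod 18162).

7793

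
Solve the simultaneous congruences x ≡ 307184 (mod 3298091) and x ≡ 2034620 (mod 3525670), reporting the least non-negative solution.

4629319566060

Write x = 307184 + 3298091·k. Then 3298091·k ≡ 2034620 − 307184 ≡ 1727436 (mod 3525670).
Need 3298091⁻¹ mod 3525670. Extended Euclid on (3525670, 3298091):
3525670 = 1·3298091 + 227579
3298091 = 14·227579 + 111985
227579 = 2·111985 + 3609
111985 = 31·3609 + 106
3609 = 34·106 + 5
106 = 21·5 + 1
5 = 5·1 + 0
Back-substitute:
1 = 106 − 21·5
1 = −21·3609 + 715·106
1 = 715·111985 − 22186·3609
1 = −22186·227579 + 45087·111985
1 = 45087·3298091 − 653404·227579
1 = −653404·3525670 + 698491·3298091
3298091⁻¹ ≡ 698491 (mod 3525670), so k ≡ 698491·1727436 ≡ 1403636 (mod 3525670).
x = 307184 + 3298091·1403636 = 4629319566060.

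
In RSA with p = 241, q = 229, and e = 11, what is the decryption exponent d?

44771

φ(n) = (p−1)(q−1) = 240·228 = 54720.
Need d with 11·d ≡ 1 (mod 54720). Apply the extended Euclidean algorithm:
54720 = 4974×11 + 6
11 = 1×6 + 5
6 = 1×5 + 1
5 = 5×1 + 0
Back-substitute:
1 = 6 − 5
1 = −11 + 2·6
1 = 2·54720 − 9949·11
So 11·(-9949) ≡ 1 (mod 54720), hence d ≡ -9949 ≡ 44771 (mod 54720).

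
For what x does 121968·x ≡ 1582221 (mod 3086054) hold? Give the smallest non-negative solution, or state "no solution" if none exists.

gcd(121968, 3086054):
3086054 = 25×121968 + 36854
121968 = 3×36854 + 11406
36854 = 3×11406 + 2636
11406 = 4×2636 + 862
2636 = 3×862 + 50
862 = 17×50 + 12
50 = 4×12 + 2
12 = 6×2 + 0
gcd = 2, but 2 ∤ 1582221, so the congruence has no solution.

no solution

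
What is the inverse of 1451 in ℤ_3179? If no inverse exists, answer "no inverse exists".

241

Extended Euclidean algorithm:
3179 = 2·1451 + 277
1451 = 5·277 + 66
277 = 4·66 + 13
66 = 5·13 + 1
13 = 13·1 + 0
gcd = 1, so the inverse exists. Back-substitute:
1 = 66 − 5·13
1 = −5·277 + 21·66
1 = 21·1451 − 110·277
1 = −110·3179 + 241·1451
So 1451·241 ≡ 1 (mod 3179).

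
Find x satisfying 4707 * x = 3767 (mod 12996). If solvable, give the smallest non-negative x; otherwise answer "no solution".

no solution

gcd(4707, 12996):
12996 = 2×4707 + 3582
4707 = 1×3582 + 1125
3582 = 3×1125 + 207
1125 = 5×207 + 90
207 = 2×90 + 27
90 = 3×27 + 9
27 = 3×9 + 0
gcd = 9, but 9 ∤ 3767, so the congruence has no solution.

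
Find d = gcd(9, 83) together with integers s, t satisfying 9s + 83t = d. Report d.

Apply Euclid's algorithm to 83 and 9:
83 = 9×9 + 2
9 = 4×2 + 1
2 = 2×1 + 0
gcd(9, 83) = 1.
Express as a combination:
1 = 9 − 4·2
1 = −4·83 + 37·9
So 1 = (-4)·83 + (37)·9.

1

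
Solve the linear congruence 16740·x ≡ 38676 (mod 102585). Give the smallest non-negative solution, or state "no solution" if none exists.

no solution

gcd(16740, 102585):
102585 = 6×16740 + 2145
16740 = 7×2145 + 1725
2145 = 1×1725 + 420
1725 = 4×420 + 45
420 = 9×45 + 15
45 = 3×15 + 0
gcd = 15, but 15 ∤ 38676, so the congruence has no solution.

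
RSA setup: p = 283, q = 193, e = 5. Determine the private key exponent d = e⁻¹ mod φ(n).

φ(n) = (p−1)(q−1) = 282·192 = 54144.
Need d with 5·d ≡ 1 (mod 54144). Apply the extended Euclidean algorithm:
54144 = 10828·5 + 4
5 = 1·4 + 1
4 = 4·1 + 0
Back-substitute:
1 = 5 − 4
1 = −54144 + 10829·5
So 5·10829 ≡ 1 (mod 54144), hence d = 10829.

10829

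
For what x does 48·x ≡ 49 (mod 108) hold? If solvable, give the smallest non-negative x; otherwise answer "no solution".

no solution

gcd(48, 108):
108 = 2*48 + 12
48 = 4*12 + 0
gcd = 12, but 12 ∤ 49, so the congruence has no solution.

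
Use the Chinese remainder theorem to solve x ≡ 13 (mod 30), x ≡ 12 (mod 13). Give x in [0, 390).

Write x = 13 + 30·k. Then 30·k ≡ 12 − 13 ≡ 12 (mod 13).
Need 30⁻¹ mod 13. Extended Euclid on (13, 4):
13 = 3·4 + 1
4 = 4·1 + 0
Back-substitute:
1 = 13 − 3·4
30⁻¹ ≡ 10 (mod 13), so k ≡ 10·12 ≡ 3 (mod 13).
x = 13 + 30·3 = 103.

103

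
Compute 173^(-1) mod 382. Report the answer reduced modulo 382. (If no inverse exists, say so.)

gcd(382, 173) by repeated division:
382 = 2×173 + 36
173 = 4×36 + 29
36 = 1×29 + 7
29 = 4×7 + 1
7 = 7×1 + 0
gcd = 1, so the inverse exists. Back-substitute:
1 = 29 − 4·7
1 = −4·36 + 5·29
1 = 5·173 − 24·36
1 = −24·382 + 53·173
So 173·53 ≡ 1 (mod 382).

53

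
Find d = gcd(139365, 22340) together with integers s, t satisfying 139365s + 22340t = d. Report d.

5

Apply Euclid's algorithm to 139365 and 22340:
139365 = 6×22340 + 5325
22340 = 4×5325 + 1040
5325 = 5×1040 + 125
1040 = 8×125 + 40
125 = 3×40 + 5
40 = 8×5 + 0
gcd(139365, 22340) = 5.
Express as a combination:
5 = 125 − 3·40
5 = −3·1040 + 25·125
5 = 25·5325 − 128·1040
5 = −128·22340 + 537·5325
5 = 537·139365 − 3350·22340
So 5 = (537)·139365 + (-3350)·22340.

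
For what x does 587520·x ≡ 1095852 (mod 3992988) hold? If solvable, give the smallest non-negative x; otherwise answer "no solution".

291232

First find gcd(587520, 3992988):
3992988 = 6·587520 + 467868
587520 = 1·467868 + 119652
467868 = 3·119652 + 108912
119652 = 1·108912 + 10740
108912 = 10·10740 + 1512
10740 = 7·1512 + 156
1512 = 9·156 + 108
156 = 1·108 + 48
108 = 2·48 + 12
48 = 4·12 + 0
gcd = 12 and 12 | 1095852, so solutions exist. Divide through by 12: 48960x ≡ 91321 (mod 332749).
Now find 48960⁻¹ mod 332749:
332749 = 6×48960 + 38989
48960 = 1×38989 + 9971
38989 = 3×9971 + 9076
9971 = 1×9076 + 895
9076 = 10×895 + 126
895 = 7×126 + 13
126 = 9×13 + 9
13 = 1×9 + 4
9 = 2×4 + 1
4 = 4×1 + 0
Back-substitute:
1 = 9 − 2·4
1 = −2·13 + 3·9
1 = 3·126 − 29·13
1 = −29·895 + 206·126
1 = 206·9076 − 2089·895
1 = −2089·9971 + 2295·9076
1 = 2295·38989 − 8974·9971
1 = −8974·48960 + 11269·38989
1 = 11269·332749 − 76588·48960
So 48960·(-76588) ≡ 1 (mod 332749), i.e. 48960⁻¹ ≡ 256161.
Then x ≡ 256161·91321 ≡ 291232 (mod 332749); the smallest non-negative solution is x = 291232.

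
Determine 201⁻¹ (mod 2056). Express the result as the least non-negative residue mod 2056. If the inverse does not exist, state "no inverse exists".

849

Apply the Euclidean algorithm to 2056 and 201:
2056 = 10×201 + 46
201 = 4×46 + 17
46 = 2×17 + 12
17 = 1×12 + 5
12 = 2×5 + 2
5 = 2×2 + 1
2 = 2×1 + 0
gcd = 1, so the inverse exists. Back-substitute:
1 = 5 − 2·2
1 = −2·12 + 5·5
1 = 5·17 − 7·12
1 = −7·46 + 19·17
1 = 19·201 − 83·46
1 = −83·2056 + 849·201
So 201·849 ≡ 1 (mod 2056).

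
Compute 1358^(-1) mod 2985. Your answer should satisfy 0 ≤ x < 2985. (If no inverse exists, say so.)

gcd(2985, 1358) by repeated division:
2985 = 2×1358 + 269
1358 = 5×269 + 13
269 = 20×13 + 9
13 = 1×9 + 4
9 = 2×4 + 1
4 = 4×1 + 0
Since gcd(1358, 2985) = 1, back-substitute to write 1 as a combination:
1 = 9 − 2·4
1 = −2·13 + 3·9
1 = 3·269 − 62·13
1 = −62·1358 + 313·269
1 = 313·2985 − 688·1358
Thus 1358·(-688) ≡ 1 (mod 2985); reducing, -688 mod 2985 = 2297.

2297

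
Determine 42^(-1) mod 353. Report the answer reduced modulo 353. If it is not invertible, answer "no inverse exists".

311

Apply the Euclidean algorithm to 353 and 42:
353 = 8·42 + 17
42 = 2·17 + 8
17 = 2·8 + 1
8 = 8·1 + 0
The gcd is 1. Working backward:
1 = 17 − 2·8
1 = −2·42 + 5·17
1 = 5·353 − 42·42
Thus 42·(-42) ≡ 1 (mod 353); reducing, -42 mod 353 = 311.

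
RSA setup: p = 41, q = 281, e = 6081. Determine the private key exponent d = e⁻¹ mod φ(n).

1921

φ(n) = (p−1)(q−1) = 40·280 = 11200.
Need d with 6081·d ≡ 1 (mod 11200). Apply the extended Euclidean algorithm:
11200 = 1×6081 + 5119
6081 = 1×5119 + 962
5119 = 5×962 + 309
962 = 3×309 + 35
309 = 8×35 + 29
35 = 1×29 + 6
29 = 4×6 + 5
6 = 1×5 + 1
5 = 5×1 + 0
Back-substitute:
1 = 6 − 5
1 = −29 + 5·6
1 = 5·35 − 6·29
1 = −6·309 + 53·35
1 = 53·962 − 165·309
1 = −165·5119 + 878·962
1 = 878·6081 − 1043·5119
1 = −1043·11200 + 1921·6081
So 6081·1921 ≡ 1 (mod 11200), hence d = 1921.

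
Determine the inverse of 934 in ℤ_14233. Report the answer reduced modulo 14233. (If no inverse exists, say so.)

9829

gcd(14233, 934) by repeated division:
14233 = 15·934 + 223
934 = 4·223 + 42
223 = 5·42 + 13
42 = 3·13 + 3
13 = 4·3 + 1
3 = 3·1 + 0
The gcd is 1. Working backward:
1 = 13 − 4·3
1 = −4·42 + 13·13
1 = 13·223 − 69·42
1 = −69·934 + 289·223
1 = 289·14233 − 4404·934
So 934·(-4404) ≡ 1 (mod 14233), and -4404 ≡ 9829 (mod 14233).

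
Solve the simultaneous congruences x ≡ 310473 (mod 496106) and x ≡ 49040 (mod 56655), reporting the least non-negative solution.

5823106595

Write x = 310473 + 496106·k. Then 496106·k ≡ 49040 − 310473 ≡ 21842 (mod 56655).
Need 496106⁻¹ mod 56655. Extended Euclid on (56655, 42866):
56655 = 1·42866 + 13789
42866 = 3·13789 + 1499
13789 = 9·1499 + 298
1499 = 5·298 + 9
298 = 33·9 + 1
9 = 9·1 + 0
Back-substitute:
1 = 298 − 33·9
1 = −33·1499 + 166·298
1 = 166·13789 − 1527·1499
1 = −1527·42866 + 4747·13789
1 = 4747·56655 − 6274·42866
496106⁻¹ ≡ 50381 (mod 56655), so k ≡ 50381·21842 ≡ 11737 (mod 56655).
x = 310473 + 496106·11737 = 5823106595.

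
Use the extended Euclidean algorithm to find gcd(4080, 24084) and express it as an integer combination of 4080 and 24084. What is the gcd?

Euclidean algorithm:
24084 = 5·4080 + 3684
4080 = 1·3684 + 396
3684 = 9·396 + 120
396 = 3·120 + 36
120 = 3·36 + 12
36 = 3·12 + 0
gcd(4080, 24084) = 12.
Back-substituting:
12 = 120 − 3·36
12 = −3·396 + 10·120
12 = 10·3684 − 93·396
12 = −93·4080 + 103·3684
12 = 103·24084 − 608·4080
So 12 = (103)·24084 + (-608)·4080.

12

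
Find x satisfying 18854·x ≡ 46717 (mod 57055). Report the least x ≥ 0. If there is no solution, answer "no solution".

21473

First find gcd(18854, 57055):
57055 = 3·18854 + 493
18854 = 38·493 + 120
493 = 4·120 + 13
120 = 9·13 + 3
13 = 4·3 + 1
3 = 3·1 + 0
gcd = 1, so a unique solution mod 57055 exists.
Back-substitute for the Bézout coefficients:
1 = 13 − 4·3
1 = −4·120 + 37·13
1 = 37·493 − 152·120
1 = −152·18854 + 5813·493
1 = 5813·57055 − 17591·18854
So 18854·(-17591) ≡ 1 (mod 57055), giving 18854⁻¹ ≡ 39464.
x ≡ 18854⁻¹·46717 ≡ 39464·46717 ≡ 21473 (mod 57055).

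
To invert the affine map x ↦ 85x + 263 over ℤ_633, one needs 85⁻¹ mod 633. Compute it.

283

Run Euclid on (633, 85):
633 = 7×85 + 38
85 = 2×38 + 9
38 = 4×9 + 2
9 = 4×2 + 1
2 = 2×1 + 0
Since gcd(85, 633) = 1, back-substitute to write 1 as a combination:
1 = 9 − 4·2
1 = −4·38 + 17·9
1 = 17·85 − 38·38
1 = −38·633 + 283·85
So 85·283 ≡ 1 (mod 633).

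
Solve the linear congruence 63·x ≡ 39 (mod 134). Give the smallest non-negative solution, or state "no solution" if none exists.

7

First find gcd(63, 134):
134 = 2×63 + 8
63 = 7×8 + 7
8 = 1×7 + 1
7 = 7×1 + 0
gcd = 1, so a unique solution mod 134 exists.
Back-substitute for the Bézout coefficients:
1 = 8 − 7
1 = −63 + 8·8
1 = 8·134 − 17·63
So 63·(-17) ≡ 1 (mod 134), giving 63⁻¹ ≡ 117.
x ≡ 63⁻¹·39 ≡ 117·39 ≡ 7 (mod 134).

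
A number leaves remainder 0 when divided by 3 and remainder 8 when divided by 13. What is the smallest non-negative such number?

21

Write x = 0 + 3·k. Then 3·k ≡ 8 − 0 ≡ 8 (mod 13).
Need 3⁻¹ mod 13. Extended Euclid on (13, 3):
13 = 4·3 + 1
3 = 3·1 + 0
Back-substitute:
1 = 13 − 4·3
3⁻¹ ≡ 9 (mod 13), so k ≡ 9·8 ≡ 7 (mod 13).
x = 0 + 3·7 = 21.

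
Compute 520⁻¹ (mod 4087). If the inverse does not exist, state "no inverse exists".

Apply the Euclidean algorithm to 4087 and 520:
4087 = 7*520 + 447
520 = 1*447 + 73
447 = 6*73 + 9
73 = 8*9 + 1
9 = 9*1 + 0
gcd = 1, so the inverse exists. Back-substitute:
1 = 73 − 8·9
1 = −8·447 + 49·73
1 = 49·520 − 57·447
1 = −57·4087 + 448·520
So 520·448 ≡ 1 (mod 4087).

448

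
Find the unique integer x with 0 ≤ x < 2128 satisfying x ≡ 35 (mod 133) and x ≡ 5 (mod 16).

1365

Write x = 35 + 133·k. Then 133·k ≡ 5 − 35 ≡ 2 (mod 16).
Need 133⁻¹ mod 16. Extended Euclid on (16, 5):
16 = 3×5 + 1
5 = 5×1 + 0
Back-substitute:
1 = 16 − 3·5
133⁻¹ ≡ 13 (mod 16), so k ≡ 13·2 ≡ 10 (mod 16).
x = 35 + 133·10 = 1365.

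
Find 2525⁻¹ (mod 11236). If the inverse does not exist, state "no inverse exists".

Extended Euclidean algorithm:
11236 = 4×2525 + 1136
2525 = 2×1136 + 253
1136 = 4×253 + 124
253 = 2×124 + 5
124 = 24×5 + 4
5 = 1×4 + 1
4 = 4×1 + 0
The gcd is 1. Working backward:
1 = 5 − 4
1 = −124 + 25·5
1 = 25·253 − 51·124
1 = −51·1136 + 229·253
1 = 229·2525 − 509·1136
1 = −509·11236 + 2265·2525
So 2525·2265 ≡ 1 (mod 11236).

2265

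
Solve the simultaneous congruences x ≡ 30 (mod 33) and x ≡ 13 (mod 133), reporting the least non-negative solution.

2274

Write x = 30 + 33·k. Then 33·k ≡ 13 − 30 ≡ 116 (mod 133).
Need 33⁻¹ mod 133. Extended Euclid on (133, 33):
133 = 4×33 + 1
33 = 33×1 + 0
Back-substitute:
1 = 133 − 4·33
33⁻¹ ≡ 129 (mod 133), so k ≡ 129·116 ≡ 68 (mod 133).
x = 30 + 33·68 = 2274.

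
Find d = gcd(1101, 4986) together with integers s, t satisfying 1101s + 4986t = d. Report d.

Euclidean algorithm:
4986 = 4·1101 + 582
1101 = 1·582 + 519
582 = 1·519 + 63
519 = 8·63 + 15
63 = 4·15 + 3
15 = 5·3 + 0
gcd(1101, 4986) = 3.
Working backward:
3 = 63 − 4·15
3 = −4·519 + 33·63
3 = 33·582 − 37·519
3 = −37·1101 + 70·582
3 = 70·4986 − 317·1101
So 3 = (70)·4986 + (-317)·1101.

3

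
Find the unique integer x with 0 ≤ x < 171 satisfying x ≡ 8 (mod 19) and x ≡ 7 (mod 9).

Write x = 8 + 19·k. Then 19·k ≡ 7 − 8 ≡ 8 (mod 9).
Need 19⁻¹ mod 9. Extended Euclid on (9, 1):
9 = 9·1 + 0
19⁻¹ ≡ 1 (mod 9), so k ≡ 1·8 ≡ 8 (mod 9).
x = 8 + 19·8 = 160.

160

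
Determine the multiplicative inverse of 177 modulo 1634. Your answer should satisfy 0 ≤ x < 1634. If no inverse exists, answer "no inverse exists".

Apply the Euclidean algorithm to 1634 and 177:
1634 = 9*177 + 41
177 = 4*41 + 13
41 = 3*13 + 2
13 = 6*2 + 1
2 = 2*1 + 0
The gcd is 1. Working backward:
1 = 13 − 6·2
1 = −6·41 + 19·13
1 = 19·177 − 82·41
1 = −82·1634 + 757·177
So 177·757 ≡ 1 (mod 1634).

757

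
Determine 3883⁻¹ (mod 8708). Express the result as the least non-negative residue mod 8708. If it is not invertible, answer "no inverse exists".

Apply the Euclidean algorithm to 8708 and 3883:
8708 = 2·3883 + 942
3883 = 4·942 + 115
942 = 8·115 + 22
115 = 5·22 + 5
22 = 4·5 + 2
5 = 2·2 + 1
2 = 2·1 + 0
gcd = 1, so the inverse exists. Back-substitute:
1 = 5 − 2·2
1 = −2·22 + 9·5
1 = 9·115 − 47·22
1 = −47·942 + 385·115
1 = 385·3883 − 1587·942
1 = −1587·8708 + 3559·3883
So 3883·3559 ≡ 1 (mod 8708).

3559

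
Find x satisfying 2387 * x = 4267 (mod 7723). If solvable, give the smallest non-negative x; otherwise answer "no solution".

788

First find gcd(2387, 7723):
7723 = 3*2387 + 562
2387 = 4*562 + 139
562 = 4*139 + 6
139 = 23*6 + 1
6 = 6*1 + 0
gcd = 1, so a unique solution mod 7723 exists.
Back-substitute for the Bézout coefficients:
1 = 139 − 23·6
1 = −23·562 + 93·139
1 = 93·2387 − 395·562
1 = −395·7723 + 1278·2387
So 2387·(1278) ≡ 1 (mod 7723), giving 2387⁻¹ ≡ 1278.
x ≡ 2387⁻¹·4267 ≡ 1278·4267 ≡ 788 (mod 7723).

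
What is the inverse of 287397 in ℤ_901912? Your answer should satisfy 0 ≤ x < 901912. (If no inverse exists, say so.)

no inverse exists

Compute gcd(287397, 901912):
901912 = 3*287397 + 39721
287397 = 7*39721 + 9350
39721 = 4*9350 + 2321
9350 = 4*2321 + 66
2321 = 35*66 + 11
66 = 6*11 + 0
Since gcd = 11 > 1, 287397 is not a unit mod 901912.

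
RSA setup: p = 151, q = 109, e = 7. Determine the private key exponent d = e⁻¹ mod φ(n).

φ(n) = (p−1)(q−1) = 150·108 = 16200.
Need d with 7·d ≡ 1 (mod 16200). Apply the extended Euclidean algorithm:
16200 = 2314·7 + 2
7 = 3·2 + 1
2 = 2·1 + 0
Back-substitute:
1 = 7 − 3·2
1 = −3·16200 + 6943·7
So 7·6943 ≡ 1 (mod 16200), hence d = 6943.

6943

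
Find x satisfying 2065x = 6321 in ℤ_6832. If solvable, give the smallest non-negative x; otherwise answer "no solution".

721

First find gcd(2065, 6832):
6832 = 3×2065 + 637
2065 = 3×637 + 154
637 = 4×154 + 21
154 = 7×21 + 7
21 = 3×7 + 0
gcd = 7 and 7 | 6321, so solutions exist. Divide through by 7: 295x ≡ 903 (mod 976).
Now find 295⁻¹ mod 976:
976 = 3·295 + 91
295 = 3·91 + 22
91 = 4·22 + 3
22 = 7·3 + 1
3 = 3·1 + 0
Back-substitute:
1 = 22 − 7·3
1 = −7·91 + 29·22
1 = 29·295 − 94·91
1 = −94·976 + 311·295
So 295⁻¹ ≡ 311 (mod 976).
Then x ≡ 311·903 ≡ 721 (mod 976); the smallest non-negative solution is x = 721.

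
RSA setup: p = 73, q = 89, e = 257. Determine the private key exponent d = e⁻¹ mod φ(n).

641

φ(n) = (p−1)(q−1) = 72·88 = 6336.
Need d with 257·d ≡ 1 (mod 6336). Apply the extended Euclidean algorithm:
6336 = 24·257 + 168
257 = 1·168 + 89
168 = 1·89 + 79
89 = 1·79 + 10
79 = 7·10 + 9
10 = 1·9 + 1
9 = 9·1 + 0
Back-substitute:
1 = 10 − 9
1 = −79 + 8·10
1 = 8·89 − 9·79
1 = −9·168 + 17·89
1 = 17·257 − 26·168
1 = −26·6336 + 641·257
So 257·641 ≡ 1 (mod 6336), hence d = 641.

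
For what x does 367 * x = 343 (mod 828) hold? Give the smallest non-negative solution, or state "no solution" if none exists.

First find gcd(367, 828):
828 = 2*367 + 94
367 = 3*94 + 85
94 = 1*85 + 9
85 = 9*9 + 4
9 = 2*4 + 1
4 = 4*1 + 0
gcd = 1, so a unique solution mod 828 exists.
Back-substitute for the Bézout coefficients:
1 = 9 − 2·4
1 = −2·85 + 19·9
1 = 19·94 − 21·85
1 = −21·367 + 82·94
1 = 82·828 − 185·367
So 367·(-185) ≡ 1 (mod 828), giving 367⁻¹ ≡ 643.
x ≡ 367⁻¹·343 ≡ 643·343 ≡ 301 (mod 828).

301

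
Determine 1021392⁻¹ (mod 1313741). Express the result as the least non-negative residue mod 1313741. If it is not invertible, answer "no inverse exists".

566571

Extended Euclidean algorithm:
1313741 = 1·1021392 + 292349
1021392 = 3·292349 + 144345
292349 = 2·144345 + 3659
144345 = 39·3659 + 1644
3659 = 2·1644 + 371
1644 = 4·371 + 160
371 = 2·160 + 51
160 = 3·51 + 7
51 = 7·7 + 2
7 = 3·2 + 1
2 = 2·1 + 0
The gcd is 1. Working backward:
1 = 7 − 3·2
1 = −3·51 + 22·7
1 = 22·160 − 69·51
1 = −69·371 + 160·160
1 = 160·1644 − 709·371
1 = −709·3659 + 1578·1644
1 = 1578·144345 − 62251·3659
1 = −62251·292349 + 126080·144345
1 = 126080·1021392 − 440491·292349
1 = −440491·1313741 + 566571·1021392
So 1021392·566571 ≡ 1 (mod 1313741).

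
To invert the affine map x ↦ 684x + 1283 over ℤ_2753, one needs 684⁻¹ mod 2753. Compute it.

2105

Extended Euclidean algorithm:
2753 = 4×684 + 17
684 = 40×17 + 4
17 = 4×4 + 1
4 = 4×1 + 0
gcd = 1, so the inverse exists. Back-substitute:
1 = 17 − 4·4
1 = −4·684 + 161·17
1 = 161·2753 − 648·684
Hence 684⁻¹ ≡ -648 ≡ 2105 (mod 2753).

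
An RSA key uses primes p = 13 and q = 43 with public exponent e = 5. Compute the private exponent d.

101

φ(n) = (p−1)(q−1) = 12·42 = 504.
Need d with 5·d ≡ 1 (mod 504). Apply the extended Euclidean algorithm:
504 = 100*5 + 4
5 = 1*4 + 1
4 = 4*1 + 0
Back-substitute:
1 = 5 − 4
1 = −504 + 101·5
So 5·101 ≡ 1 (mod 504), hence d = 101.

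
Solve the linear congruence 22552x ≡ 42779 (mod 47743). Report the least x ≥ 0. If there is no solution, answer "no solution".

42247

First find gcd(22552, 47743):
47743 = 2*22552 + 2639
22552 = 8*2639 + 1440
2639 = 1*1440 + 1199
1440 = 1*1199 + 241
1199 = 4*241 + 235
241 = 1*235 + 6
235 = 39*6 + 1
6 = 6*1 + 0
gcd = 1, so a unique solution mod 47743 exists.
Back-substitute for the Bézout coefficients:
1 = 235 − 39·6
1 = −39·241 + 40·235
1 = 40·1199 − 199·241
1 = −199·1440 + 239·1199
1 = 239·2639 − 438·1440
1 = −438·22552 + 3743·2639
1 = 3743·47743 − 7924·22552
So 22552·(-7924) ≡ 1 (mod 47743), giving 22552⁻¹ ≡ 39819.
x ≡ 22552⁻¹·42779 ≡ 39819·42779 ≡ 42247 (mod 47743).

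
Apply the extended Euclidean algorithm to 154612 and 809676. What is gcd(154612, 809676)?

4

Apply Euclid's algorithm to 809676 and 154612:
809676 = 5·154612 + 36616
154612 = 4·36616 + 8148
36616 = 4·8148 + 4024
8148 = 2·4024 + 100
4024 = 40·100 + 24
100 = 4·24 + 4
24 = 6·4 + 0
gcd(154612, 809676) = 4.
Working backward:
4 = 100 − 4·24
4 = −4·4024 + 161·100
4 = 161·8148 − 326·4024
4 = −326·36616 + 1465·8148
4 = 1465·154612 − 6186·36616
4 = −6186·809676 + 32395·154612
So 4 = (-6186)·809676 + (32395)·154612.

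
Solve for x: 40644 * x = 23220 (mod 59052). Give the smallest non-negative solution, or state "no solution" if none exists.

First find gcd(40644, 59052):
59052 = 1×40644 + 18408
40644 = 2×18408 + 3828
18408 = 4×3828 + 3096
3828 = 1×3096 + 732
3096 = 4×732 + 168
732 = 4×168 + 60
168 = 2×60 + 48
60 = 1×48 + 12
48 = 4×12 + 0
gcd = 12 and 12 | 23220, so solutions exist. Divide through by 12: 3387x ≡ 1935 (mod 4921).
Now find 3387⁻¹ mod 4921:
4921 = 1*3387 + 1534
3387 = 2*1534 + 319
1534 = 4*319 + 258
319 = 1*258 + 61
258 = 4*61 + 14
61 = 4*14 + 5
14 = 2*5 + 4
5 = 1*4 + 1
4 = 4*1 + 0
Back-substitute:
1 = 5 − 4
1 = −14 + 3·5
1 = 3·61 − 13·14
1 = −13·258 + 55·61
1 = 55·319 − 68·258
1 = −68·1534 + 327·319
1 = 327·3387 − 722·1534
1 = −722·4921 + 1049·3387
So 3387⁻¹ ≡ 1049 (mod 4921).
Then x ≡ 1049·1935 ≡ 2363 (mod 4921); the smallest non-negative solution is x = 2363.

2363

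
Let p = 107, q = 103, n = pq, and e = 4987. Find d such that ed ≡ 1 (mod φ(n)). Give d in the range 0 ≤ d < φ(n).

φ(n) = (p−1)(q−1) = 106·102 = 10812.
Need d with 4987·d ≡ 1 (mod 10812). Apply the extended Euclidean algorithm:
10812 = 2×4987 + 838
4987 = 5×838 + 797
838 = 1×797 + 41
797 = 19×41 + 18
41 = 2×18 + 5
18 = 3×5 + 3
5 = 1×3 + 2
3 = 1×2 + 1
2 = 2×1 + 0
Back-substitute:
1 = 3 − 2
1 = −5 + 2·3
1 = 2·18 − 7·5
1 = −7·41 + 16·18
1 = 16·797 − 311·41
1 = −311·838 + 327·797
1 = 327·4987 − 1946·838
1 = −1946·10812 + 4219·4987
So 4987·4219 ≡ 1 (mod 10812), hence d = 4219.

4219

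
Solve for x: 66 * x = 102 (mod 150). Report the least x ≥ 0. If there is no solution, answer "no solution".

22

First find gcd(66, 150):
150 = 2*66 + 18
66 = 3*18 + 12
18 = 1*12 + 6
12 = 2*6 + 0
gcd = 6 and 6 | 102, so solutions exist. Divide through by 6: 11x ≡ 17 (mod 25).
Now find 11⁻¹ mod 25:
25 = 2·11 + 3
11 = 3·3 + 2
3 = 1·2 + 1
2 = 2·1 + 0
Back-substitute:
1 = 3 − 2
1 = −11 + 4·3
1 = 4·25 − 9·11
So 11·(-9) ≡ 1 (mod 25), i.e. 11⁻¹ ≡ 16.
Then x ≡ 16·17 ≡ 22 (mod 25); the smallest non-negative solution is x = 22.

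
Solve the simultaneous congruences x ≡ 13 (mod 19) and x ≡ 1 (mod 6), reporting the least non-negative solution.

13

Write x = 13 + 19·k. Then 19·k ≡ 1 − 13 ≡ 0 (mod 6).
Need 19⁻¹ mod 6. Extended Euclid on (6, 1):
6 = 6·1 + 0
19⁻¹ ≡ 1 (mod 6), so k ≡ 1·0 ≡ 0 (mod 6).
x = 13 + 19·0 = 13.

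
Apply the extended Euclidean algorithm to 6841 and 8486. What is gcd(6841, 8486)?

Euclidean algorithm:
8486 = 1×6841 + 1645
6841 = 4×1645 + 261
1645 = 6×261 + 79
261 = 3×79 + 24
79 = 3×24 + 7
24 = 3×7 + 3
7 = 2×3 + 1
3 = 3×1 + 0
gcd(6841, 8486) = 1.
Express as a combination:
1 = 7 − 2·3
1 = −2·24 + 7·7
1 = 7·79 − 23·24
1 = −23·261 + 76·79
1 = 76·1645 − 479·261
1 = −479·6841 + 1992·1645
1 = 1992·8486 − 2471·6841
So 1 = (1992)·8486 + (-2471)·6841.

1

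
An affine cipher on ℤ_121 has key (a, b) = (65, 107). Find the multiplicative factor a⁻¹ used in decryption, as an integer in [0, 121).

Apply the Euclidean algorithm to 121 and 65:
121 = 1*65 + 56
65 = 1*56 + 9
56 = 6*9 + 2
9 = 4*2 + 1
2 = 2*1 + 0
Since gcd(65, 121) = 1, back-substitute to write 1 as a combination:
1 = 9 − 4·2
1 = −4·56 + 25·9
1 = 25·65 − 29·56
1 = −29·121 + 54·65
So 65·54 ≡ 1 (mod 121).

54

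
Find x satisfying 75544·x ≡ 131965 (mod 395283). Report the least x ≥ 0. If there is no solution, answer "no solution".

gcd(75544, 395283):
395283 = 5*75544 + 17563
75544 = 4*17563 + 5292
17563 = 3*5292 + 1687
5292 = 3*1687 + 231
1687 = 7*231 + 70
231 = 3*70 + 21
70 = 3*21 + 7
21 = 3*7 + 0
gcd = 7, but 7 ∤ 131965, so the congruence has no solution.

no solution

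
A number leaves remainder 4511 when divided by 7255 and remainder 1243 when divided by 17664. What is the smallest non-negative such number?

26267611

Write x = 4511 + 7255·k. Then 7255·k ≡ 1243 − 4511 ≡ 14396 (mod 17664).
Need 7255⁻¹ mod 17664. Extended Euclid on (17664, 7255):
17664 = 2×7255 + 3154
7255 = 2×3154 + 947
3154 = 3×947 + 313
947 = 3×313 + 8
313 = 39×8 + 1
8 = 8×1 + 0
Back-substitute:
1 = 313 − 39·8
1 = −39·947 + 118·313
1 = 118·3154 − 393·947
1 = −393·7255 + 904·3154
1 = 904·17664 − 2201·7255
7255⁻¹ ≡ 15463 (mod 17664), so k ≡ 15463·14396 ≡ 3620 (mod 17664).
x = 4511 + 7255·3620 = 26267611.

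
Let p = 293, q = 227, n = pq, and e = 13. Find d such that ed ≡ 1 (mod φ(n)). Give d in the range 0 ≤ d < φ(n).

15229

φ(n) = (p−1)(q−1) = 292·226 = 65992.
Need d with 13·d ≡ 1 (mod 65992). Apply the extended Euclidean algorithm:
65992 = 5076×13 + 4
13 = 3×4 + 1
4 = 4×1 + 0
Back-substitute:
1 = 13 − 3·4
1 = −3·65992 + 15229·13
So 13·15229 ≡ 1 (mod 65992), hence d = 15229.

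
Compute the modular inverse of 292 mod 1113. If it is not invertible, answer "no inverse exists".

Extended Euclidean algorithm:
1113 = 3*292 + 237
292 = 1*237 + 55
237 = 4*55 + 17
55 = 3*17 + 4
17 = 4*4 + 1
4 = 4*1 + 0
The gcd is 1. Working backward:
1 = 17 − 4·4
1 = −4·55 + 13·17
1 = 13·237 − 56·55
1 = −56·292 + 69·237
1 = 69·1113 − 263·292
Hence 292⁻¹ ≡ -263 ≡ 850 (mod 1113).

850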